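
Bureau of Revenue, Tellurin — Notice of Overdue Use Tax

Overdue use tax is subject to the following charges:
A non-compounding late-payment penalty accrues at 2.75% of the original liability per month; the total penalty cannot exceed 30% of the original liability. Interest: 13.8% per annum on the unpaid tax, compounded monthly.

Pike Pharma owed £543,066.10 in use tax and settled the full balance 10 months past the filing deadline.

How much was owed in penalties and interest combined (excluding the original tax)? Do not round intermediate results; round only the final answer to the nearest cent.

Penalty: 10 × 2.75% × £543,066.10 = £149,343.18… (below the 30% cap of £162,919.83)
Interest (13.8%/yr ÷ 12 = 1.15%/month): £543,066.10 × ((1 + 0.0115)^10 − 1) = £65,785.6583…
Penalties + interest = £149,343.1775 + £65,785.6583… = £215,128.84

£215,128.84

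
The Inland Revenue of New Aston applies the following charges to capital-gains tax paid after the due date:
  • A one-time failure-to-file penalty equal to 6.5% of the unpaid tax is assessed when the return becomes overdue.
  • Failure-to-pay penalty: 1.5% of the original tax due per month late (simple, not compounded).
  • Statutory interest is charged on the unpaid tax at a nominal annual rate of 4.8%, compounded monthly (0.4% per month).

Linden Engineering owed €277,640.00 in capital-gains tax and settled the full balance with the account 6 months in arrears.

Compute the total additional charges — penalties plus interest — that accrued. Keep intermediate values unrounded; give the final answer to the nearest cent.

Failure-to-file penalty: 6.5% × €277,640.00 = €18,046.60
Failure-to-pay penalty: 6 × 1.5% × €277,640.00 = €24,987.60
Interest: €277,640.00 × ((1 + 0.004)^6 − 1) = €277,640.00 × 0.0242413… = €6,730.3500…
Penalties + interest = €43,034.2000 + €6,730.3500… = €49,764.55

€49,764.55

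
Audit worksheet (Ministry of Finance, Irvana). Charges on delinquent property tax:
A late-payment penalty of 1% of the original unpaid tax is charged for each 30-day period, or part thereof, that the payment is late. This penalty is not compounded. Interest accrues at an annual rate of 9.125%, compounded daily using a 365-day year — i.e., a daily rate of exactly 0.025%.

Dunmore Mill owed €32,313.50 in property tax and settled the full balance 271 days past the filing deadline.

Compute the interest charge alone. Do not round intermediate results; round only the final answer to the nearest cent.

Interest: €32,313.50 × ((1 + 0.00025)^271 − 1) = €32,313.50 × 0.07008869… = €2,264.8109…

€2,264.81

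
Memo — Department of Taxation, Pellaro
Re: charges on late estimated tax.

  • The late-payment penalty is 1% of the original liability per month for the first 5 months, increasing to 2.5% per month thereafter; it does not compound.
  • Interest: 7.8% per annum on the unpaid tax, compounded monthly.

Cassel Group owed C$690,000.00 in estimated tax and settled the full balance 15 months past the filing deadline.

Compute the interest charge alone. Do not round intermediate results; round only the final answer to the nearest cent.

Interest (7.8%/yr ÷ 12 = 0.65%/month): C$690,000.00 × ((1 + 0.0065)^15 − 1) = C$70,423.9366…

C$70,423.94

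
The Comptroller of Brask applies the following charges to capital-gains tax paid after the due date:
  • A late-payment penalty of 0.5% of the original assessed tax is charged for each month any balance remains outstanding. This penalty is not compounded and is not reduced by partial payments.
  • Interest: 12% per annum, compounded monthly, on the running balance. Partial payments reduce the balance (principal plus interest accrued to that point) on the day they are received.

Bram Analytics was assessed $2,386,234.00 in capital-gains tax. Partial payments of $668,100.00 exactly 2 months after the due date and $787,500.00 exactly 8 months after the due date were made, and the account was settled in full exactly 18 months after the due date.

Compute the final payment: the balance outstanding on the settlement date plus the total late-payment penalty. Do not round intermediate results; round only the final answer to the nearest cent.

$1,415,759.12

Monthly rate = 12% ÷ 12 = 1%
Balance at month 2: $2,386,234.0000 × (1 + 0.01)^2 = $2,434,197.3034
After $668,100.00 payment: $2,434,197.3034 − $668,100.00 = $1,766,097.3034
Balance at month 8: $1,766,097.3034 × (1 + 0.01)^6 = $1,874,747.8755…
After $787,500.00 payment: $1,874,747.8755… − $787,500.00 = $1,087,247.8755…
Balance at month 18: $1,087,247.8755… × (1 + 0.01)^10 = $1,200,998.0591…
Penalty: 18 × 0.5% × $2,386,234.00 = $214,761.06
Final settlement = outstanding balance + penalty = $1,200,998.0591… + $214,761.06 = $1,415,759.12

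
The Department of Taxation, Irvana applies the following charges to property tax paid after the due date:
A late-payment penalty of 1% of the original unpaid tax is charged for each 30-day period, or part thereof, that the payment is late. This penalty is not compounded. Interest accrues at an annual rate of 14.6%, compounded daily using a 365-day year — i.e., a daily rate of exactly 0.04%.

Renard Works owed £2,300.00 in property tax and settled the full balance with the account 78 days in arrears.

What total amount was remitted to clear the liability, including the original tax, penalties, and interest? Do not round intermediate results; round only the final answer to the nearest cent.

Penalty periods: ⌈78/30⌉ = 3; penalty = 3 × 1% × £2,300.00 = £69.00
Interest: £2,300.00 × ((1 + 0.0004)^78 − 1) = £2,300.00 × 0.03168539… = £72.8764…
Total = £2,300.00 + £69.0000 + £72.8764… = £2,441.88

£2,441.88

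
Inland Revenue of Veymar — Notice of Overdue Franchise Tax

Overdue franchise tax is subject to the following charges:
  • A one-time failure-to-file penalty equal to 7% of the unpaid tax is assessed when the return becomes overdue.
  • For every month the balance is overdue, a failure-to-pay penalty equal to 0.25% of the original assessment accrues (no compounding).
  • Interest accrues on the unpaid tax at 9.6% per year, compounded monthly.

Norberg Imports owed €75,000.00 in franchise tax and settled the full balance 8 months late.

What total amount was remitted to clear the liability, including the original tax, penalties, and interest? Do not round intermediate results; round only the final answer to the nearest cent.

€86,686.57

Failure-to-file penalty: 7% × €75,000.00 = €5,250.00
Failure-to-pay penalty = 0.25% × €75,000.00 × 8 mo = €1,500.00
Interest (9.6%/yr ÷ 12 = 0.8%/month): €75,000.00 × ((1 + 0.008)^8 − 1) = €4,936.5720…
Total = €75,000.00 + €6,750.0000 + €4,936.5720… = €86,686.57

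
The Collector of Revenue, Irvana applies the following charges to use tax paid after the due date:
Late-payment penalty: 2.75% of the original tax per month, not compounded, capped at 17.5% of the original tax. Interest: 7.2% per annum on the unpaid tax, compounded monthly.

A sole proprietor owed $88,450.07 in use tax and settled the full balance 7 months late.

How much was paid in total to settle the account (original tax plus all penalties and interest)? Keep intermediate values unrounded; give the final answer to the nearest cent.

Penalty (uncapped): 7 × 2.75% × $88,450.07 = $17,026.64…; cap = 17.5% × $88,450.07 = $15,478.76… → penalty = $15,478.76…
Interest (7.2%/yr ÷ 12 = 0.6%/month): $88,450.07 × ((1 + 0.006)^7 − 1) = $3,782.4439…
Total = $88,450.07 + $15,478.7623… + $3,782.4439… = $107,711.28

$107,711.28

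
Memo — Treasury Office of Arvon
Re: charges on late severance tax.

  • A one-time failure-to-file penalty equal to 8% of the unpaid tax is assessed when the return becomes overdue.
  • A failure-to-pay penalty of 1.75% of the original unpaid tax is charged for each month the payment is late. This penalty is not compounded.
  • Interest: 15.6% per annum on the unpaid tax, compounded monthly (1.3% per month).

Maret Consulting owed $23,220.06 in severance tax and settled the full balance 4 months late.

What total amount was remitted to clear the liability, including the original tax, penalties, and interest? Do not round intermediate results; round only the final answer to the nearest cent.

Failure-to-file penalty: 8% × $23,220.06 = $1,857.60…
Failure-to-pay penalty: 4 × 1.75% × $23,220.06 = $1,625.40…
Interest: $23,220.06 × ((1 + 0.013)^4 − 1) = $23,220.06 × 0.0530228… = $1,231.1930…
Total = $23,220.06 + $3,483.0090 + $1,231.1930… = $27,934.26

$27,934.26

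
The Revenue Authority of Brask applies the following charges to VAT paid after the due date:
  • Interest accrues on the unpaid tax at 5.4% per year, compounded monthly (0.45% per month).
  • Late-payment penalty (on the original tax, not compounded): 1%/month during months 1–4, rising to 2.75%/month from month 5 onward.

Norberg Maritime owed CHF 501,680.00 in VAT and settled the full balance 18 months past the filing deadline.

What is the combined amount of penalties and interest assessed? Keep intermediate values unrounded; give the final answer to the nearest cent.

CHF 255,442.35

Penalty, months 1–4: 4 × 1% × CHF 501,680.00 = CHF 20,067.20
Penalty, months 5–18: 14 × 2.75% × CHF 501,680.00 = CHF 193,146.80
Interest: CHF 501,680.00 × ((1 + 0.0045)^18 − 1) = CHF 501,680.00 × 0.0841739… = CHF 42,228.3515…
Penalties + interest = CHF 213,214.0000 + CHF 42,228.3515… = CHF 255,442.35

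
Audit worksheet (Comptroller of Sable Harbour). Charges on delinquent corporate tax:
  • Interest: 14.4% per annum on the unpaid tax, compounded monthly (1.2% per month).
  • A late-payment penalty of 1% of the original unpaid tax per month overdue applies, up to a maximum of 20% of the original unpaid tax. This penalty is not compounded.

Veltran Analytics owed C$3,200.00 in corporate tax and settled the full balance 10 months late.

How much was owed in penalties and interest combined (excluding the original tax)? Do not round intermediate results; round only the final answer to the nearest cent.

C$725.41

Penalty: 10 × 1% × C$3,200.00 = C$320.00 (below the 20% cap of C$640.00)
Interest: C$3,200.00 × ((1 + 0.012)^10 − 1) = C$3,200.00 × 0.1266918… = C$405.4137…
Penalties + interest = C$320.0000 + C$405.4137… = C$725.41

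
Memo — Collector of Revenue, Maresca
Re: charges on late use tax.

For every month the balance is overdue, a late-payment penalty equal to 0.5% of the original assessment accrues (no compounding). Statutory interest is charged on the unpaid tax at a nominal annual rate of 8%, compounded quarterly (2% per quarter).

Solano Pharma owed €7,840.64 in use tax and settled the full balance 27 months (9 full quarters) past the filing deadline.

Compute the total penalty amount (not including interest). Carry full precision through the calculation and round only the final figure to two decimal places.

€1,058.49

Late-payment penalty = 0.5% × €7,840.64 × 27 mo = €1,058.49…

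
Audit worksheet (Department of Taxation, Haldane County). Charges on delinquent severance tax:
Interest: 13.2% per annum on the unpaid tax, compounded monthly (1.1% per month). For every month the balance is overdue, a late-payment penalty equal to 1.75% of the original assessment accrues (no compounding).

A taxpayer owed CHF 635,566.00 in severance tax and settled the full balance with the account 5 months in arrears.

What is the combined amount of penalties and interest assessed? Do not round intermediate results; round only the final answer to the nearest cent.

CHF 91,345.70

Late-payment penalty = 1.75% × CHF 635,566.00 × 5 mo = CHF 55,612.03…
Interest: CHF 635,566.00 × ((1 + 0.011)^5 − 1) = CHF 635,566.00 × 0.0562234… = CHF 35,733.6709…
Penalties + interest = CHF 55,612.0250 + CHF 35,733.6709… = CHF 91,345.70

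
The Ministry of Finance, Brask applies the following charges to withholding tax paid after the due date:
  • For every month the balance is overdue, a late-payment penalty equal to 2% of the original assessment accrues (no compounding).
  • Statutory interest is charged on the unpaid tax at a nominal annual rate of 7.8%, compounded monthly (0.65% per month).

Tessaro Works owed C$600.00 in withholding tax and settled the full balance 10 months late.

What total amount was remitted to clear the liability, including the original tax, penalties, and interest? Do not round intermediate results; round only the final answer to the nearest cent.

Late-payment penalty = 2% × C$600.00 × 10 mo = C$120.00
Interest: C$600.00 × ((1 + 0.0065)^10 − 1) = C$600.00 × 0.0669346… = C$40.1607…
Total = C$600.00 + C$120.0000 + C$40.1607… = C$760.16

C$760.16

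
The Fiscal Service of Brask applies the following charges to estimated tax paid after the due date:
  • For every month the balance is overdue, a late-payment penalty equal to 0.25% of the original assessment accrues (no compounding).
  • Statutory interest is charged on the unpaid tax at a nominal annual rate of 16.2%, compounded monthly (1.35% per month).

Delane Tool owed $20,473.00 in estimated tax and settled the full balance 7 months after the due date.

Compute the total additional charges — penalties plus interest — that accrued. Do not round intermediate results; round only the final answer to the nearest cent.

Late-payment penalty: 7 × 0.25% × $20,473.00 = $358.28…
Interest: $20,473.00 × ((1 + 0.0135)^7 − 1) = $20,473.00 × 0.0984145… = $2,014.8408…
Penalties + interest = $358.2775 + $2,014.8408… = $2,373.12

$2,373.12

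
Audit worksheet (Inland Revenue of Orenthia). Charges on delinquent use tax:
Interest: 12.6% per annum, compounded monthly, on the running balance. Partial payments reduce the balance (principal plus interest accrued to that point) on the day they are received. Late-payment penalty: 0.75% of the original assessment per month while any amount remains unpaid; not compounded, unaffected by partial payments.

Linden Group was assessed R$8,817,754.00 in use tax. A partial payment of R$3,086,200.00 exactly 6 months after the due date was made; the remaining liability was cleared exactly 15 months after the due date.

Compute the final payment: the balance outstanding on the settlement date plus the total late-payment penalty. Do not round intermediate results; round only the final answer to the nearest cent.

Monthly rate = 12.6% ÷ 12 = 1.05%
Balance at month 6: R$8,817,754.0000 × (1 + 0.0105)^6 = R$9,388,060.6302…
After R$3,086,200.00 payment: R$9,388,060.6302… − R$3,086,200.00 = R$6,301,860.6302…
Balance at month 15: R$6,301,860.6302… × (1 + 0.0105)^9 = R$6,923,021.0943…
Penalty: 15 × 0.75% × R$8,817,754.00 = R$991,997.33…
Final settlement = outstanding balance + penalty = R$6,923,021.0943… + R$991,997.33… = R$7,915,018.42

R$7,915,018.42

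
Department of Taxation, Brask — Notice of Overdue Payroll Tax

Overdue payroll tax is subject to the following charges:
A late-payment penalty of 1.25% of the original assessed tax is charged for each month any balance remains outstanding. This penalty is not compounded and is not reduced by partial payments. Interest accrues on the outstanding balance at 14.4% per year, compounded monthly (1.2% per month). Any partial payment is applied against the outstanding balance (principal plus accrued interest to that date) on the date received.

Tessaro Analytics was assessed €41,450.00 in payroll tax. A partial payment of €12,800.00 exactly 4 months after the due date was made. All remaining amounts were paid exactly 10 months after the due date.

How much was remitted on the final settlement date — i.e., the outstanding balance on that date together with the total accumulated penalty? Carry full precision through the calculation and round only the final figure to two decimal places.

€38,132.93

Balance at month 4: €41,450.0000 × (1 + 0.012)^4 = €43,475.7002…
After €12,800.00 payment: €43,475.7002… − €12,800.00 = €30,675.7002…
Balance at month 10: €30,675.7002… × (1 + 0.012)^6 = €32,951.6798…
Penalty: 10 × 1.25% × €41,450.00 = €5,181.25
Final settlement = outstanding balance + penalty = €32,951.6798… + €5,181.25 = €38,132.93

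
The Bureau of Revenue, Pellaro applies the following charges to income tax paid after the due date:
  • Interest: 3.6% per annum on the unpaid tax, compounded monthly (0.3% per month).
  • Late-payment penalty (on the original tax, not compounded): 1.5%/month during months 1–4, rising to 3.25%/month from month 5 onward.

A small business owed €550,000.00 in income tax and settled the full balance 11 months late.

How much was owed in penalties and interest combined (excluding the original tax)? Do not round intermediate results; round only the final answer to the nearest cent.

€176,549.72

Penalty, months 1–4: 4 × 1.5% × €550,000.00 = €33,000.00
Penalty, months 5–11: 7 × 3.25% × €550,000.00 = €125,125.00
Interest: €550,000.00 × ((1 + 0.003)^11 − 1) = €550,000.00 × 0.0334995… = €18,424.7150…
Penalties + interest = €158,125.0000 + €18,424.7150… = €176,549.72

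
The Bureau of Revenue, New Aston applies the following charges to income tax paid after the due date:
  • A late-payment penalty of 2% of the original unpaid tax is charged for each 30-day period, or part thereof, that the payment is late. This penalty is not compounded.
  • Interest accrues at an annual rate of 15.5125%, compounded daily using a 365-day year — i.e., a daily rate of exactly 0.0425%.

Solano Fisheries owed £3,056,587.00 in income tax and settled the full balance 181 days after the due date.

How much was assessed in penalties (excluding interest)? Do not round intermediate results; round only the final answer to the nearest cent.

£427,922.18

Penalty periods: ⌈181/30⌉ = 7; penalty = 7 × 2% × £3,056,587.00 = £427,922.18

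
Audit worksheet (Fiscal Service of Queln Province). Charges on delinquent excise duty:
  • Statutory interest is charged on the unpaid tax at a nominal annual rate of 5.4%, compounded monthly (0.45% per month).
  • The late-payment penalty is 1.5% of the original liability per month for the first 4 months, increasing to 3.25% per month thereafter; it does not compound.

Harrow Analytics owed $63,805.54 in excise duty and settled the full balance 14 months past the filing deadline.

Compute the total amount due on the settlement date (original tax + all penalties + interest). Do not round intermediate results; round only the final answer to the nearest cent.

Penalty, months 1–4: 4 × 1.5% × $63,805.54 = $3,828.33…
Penalty, months 5–14: 10 × 3.25% × $63,805.54 = $20,736.80…
Interest: $63,805.54 × ((1 + 0.0045)^14 − 1) = $63,805.54 × 0.0648763… = $4,139.4695…
Total = $63,805.54 + $24,565.1329 + $4,139.4695… = $92,510.14

$92,510.14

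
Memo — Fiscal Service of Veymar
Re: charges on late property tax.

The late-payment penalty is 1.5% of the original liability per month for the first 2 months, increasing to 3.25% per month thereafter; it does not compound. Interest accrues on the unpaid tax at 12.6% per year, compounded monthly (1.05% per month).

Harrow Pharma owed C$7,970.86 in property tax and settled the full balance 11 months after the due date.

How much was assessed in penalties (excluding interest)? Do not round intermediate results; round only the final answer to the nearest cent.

Penalty, months 1–2: 2 × 1.5% × C$7,970.86 = C$239.13…
Penalty, months 3–11: 9 × 3.25% × C$7,970.86 = C$2,331.48…
Total penalty = C$239.13… + C$2,331.48… = C$2,570.60

C$2,570.60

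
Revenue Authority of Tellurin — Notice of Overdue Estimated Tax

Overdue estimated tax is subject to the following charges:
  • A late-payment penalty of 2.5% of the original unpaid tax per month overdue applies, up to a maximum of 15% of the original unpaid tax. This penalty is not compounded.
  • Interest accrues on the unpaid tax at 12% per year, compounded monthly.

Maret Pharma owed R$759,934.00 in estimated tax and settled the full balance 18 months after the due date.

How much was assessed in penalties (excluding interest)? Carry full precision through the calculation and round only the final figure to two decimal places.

Penalty (uncapped): 18 × 2.5% × R$759,934.00 = R$341,970.30; cap = 15% × R$759,934.00 = R$113,990.10 → penalty = R$113,990.10

R$113,990.10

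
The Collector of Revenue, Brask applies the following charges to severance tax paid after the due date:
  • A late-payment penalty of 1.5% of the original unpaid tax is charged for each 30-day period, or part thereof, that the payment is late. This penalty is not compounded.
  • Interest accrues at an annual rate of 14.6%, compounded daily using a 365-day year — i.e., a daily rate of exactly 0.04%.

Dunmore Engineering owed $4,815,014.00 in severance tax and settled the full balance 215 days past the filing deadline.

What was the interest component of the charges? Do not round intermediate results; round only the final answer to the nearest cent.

$432,328.50

Interest: $4,815,014.00 × ((1 + 0.0004)^215 − 1) = $4,815,014.00 × 0.08978759… = $432,328.4971…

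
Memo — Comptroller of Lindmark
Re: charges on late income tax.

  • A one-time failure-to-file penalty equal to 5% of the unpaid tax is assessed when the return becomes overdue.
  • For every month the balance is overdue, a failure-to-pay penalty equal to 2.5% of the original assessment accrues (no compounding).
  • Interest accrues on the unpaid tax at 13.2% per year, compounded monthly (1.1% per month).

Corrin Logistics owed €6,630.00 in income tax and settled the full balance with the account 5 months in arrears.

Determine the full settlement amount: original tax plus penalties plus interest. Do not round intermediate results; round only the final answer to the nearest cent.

Failure-to-file penalty: 5% × €6,630.00 = €331.50
Failure-to-pay penalty = 2.5% × €6,630.00 × 5 mo = €828.75
Interest: €6,630.00 × ((1 + 0.011)^5 − 1) = €6,630.00 × 0.0562234… = €372.7610…
Total = €6,630.00 + €1,160.2500 + €372.7610… = €8,163.01

€8,163.01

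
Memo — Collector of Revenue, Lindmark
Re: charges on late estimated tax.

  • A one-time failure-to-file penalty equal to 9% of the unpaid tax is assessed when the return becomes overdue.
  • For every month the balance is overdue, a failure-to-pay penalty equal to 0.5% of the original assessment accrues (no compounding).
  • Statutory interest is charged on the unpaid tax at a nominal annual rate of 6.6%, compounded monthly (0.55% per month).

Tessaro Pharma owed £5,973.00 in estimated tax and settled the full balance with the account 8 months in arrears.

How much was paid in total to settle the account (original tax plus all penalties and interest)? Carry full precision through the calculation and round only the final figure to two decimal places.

Failure-to-file penalty: 9% × £5,973.00 = £537.57
Failure-to-pay penalty: 8 × 0.5% × £5,973.00 = £238.92
Interest: £5,973.00 × ((1 + 0.0055)^8 − 1) = £5,973.00 × 0.0448564… = £267.9272…
Total = £5,973.00 + £776.4900 + £267.9272… = £7,017.42

£7,017.42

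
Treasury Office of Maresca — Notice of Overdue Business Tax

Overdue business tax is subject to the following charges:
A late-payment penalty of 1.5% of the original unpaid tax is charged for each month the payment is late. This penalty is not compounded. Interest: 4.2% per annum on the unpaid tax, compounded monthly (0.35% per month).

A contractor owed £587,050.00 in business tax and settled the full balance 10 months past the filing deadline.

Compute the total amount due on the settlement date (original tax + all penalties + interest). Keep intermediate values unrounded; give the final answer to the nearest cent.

£695,980.90

Late-payment penalty = 1.5% × £587,050.00 × 10 mo = £88,057.50
Interest: £587,050.00 × ((1 + 0.0035)^10 − 1) = £587,050.00 × 0.0355564… = £20,873.4003…
Total = £587,050.00 + £88,057.5000 + £20,873.4003… = £695,980.90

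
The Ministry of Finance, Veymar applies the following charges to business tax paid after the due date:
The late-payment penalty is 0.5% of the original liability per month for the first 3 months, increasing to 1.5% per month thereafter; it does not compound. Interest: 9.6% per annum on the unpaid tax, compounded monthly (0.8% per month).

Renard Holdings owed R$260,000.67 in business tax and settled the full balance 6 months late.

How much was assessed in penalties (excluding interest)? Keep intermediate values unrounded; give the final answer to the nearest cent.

Penalty, months 1–3: 3 × 0.5% × R$260,000.67 = R$3,900.01…
Penalty, months 4–6: 3 × 1.5% × R$260,000.67 = R$11,700.03…
Total penalty = R$3,900.01… + R$11,700.03… = R$15,600.04

R$15,600.04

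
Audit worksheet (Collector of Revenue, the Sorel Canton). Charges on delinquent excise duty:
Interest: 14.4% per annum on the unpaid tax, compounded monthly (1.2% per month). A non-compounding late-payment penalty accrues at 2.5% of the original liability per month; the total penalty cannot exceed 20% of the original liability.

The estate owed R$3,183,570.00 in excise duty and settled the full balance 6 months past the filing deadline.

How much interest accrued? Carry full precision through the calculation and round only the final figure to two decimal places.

R$236,204.57

Interest: R$3,183,570.00 × ((1 + 0.012)^6 − 1) = R$3,183,570.00 × 0.0741949… = R$236,204.5704…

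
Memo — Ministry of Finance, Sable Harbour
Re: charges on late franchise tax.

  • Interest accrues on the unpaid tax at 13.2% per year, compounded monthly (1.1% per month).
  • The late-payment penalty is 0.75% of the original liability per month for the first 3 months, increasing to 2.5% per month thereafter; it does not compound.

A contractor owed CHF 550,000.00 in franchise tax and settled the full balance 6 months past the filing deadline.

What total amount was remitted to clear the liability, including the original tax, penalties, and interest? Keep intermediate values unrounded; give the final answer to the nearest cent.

CHF 640,938.01

Penalty, months 1–3: 3 × 0.75% × CHF 550,000.00 = CHF 12,375.00
Penalty, months 4–6: 3 × 2.5% × CHF 550,000.00 = CHF 41,250.00
Interest: CHF 550,000.00 × ((1 + 0.011)^6 − 1) = CHF 550,000.00 × 0.0678418… = CHF 37,313.0123…
Total = CHF 550,000.00 + CHF 53,625.0000 + CHF 37,313.0123… = CHF 640,938.01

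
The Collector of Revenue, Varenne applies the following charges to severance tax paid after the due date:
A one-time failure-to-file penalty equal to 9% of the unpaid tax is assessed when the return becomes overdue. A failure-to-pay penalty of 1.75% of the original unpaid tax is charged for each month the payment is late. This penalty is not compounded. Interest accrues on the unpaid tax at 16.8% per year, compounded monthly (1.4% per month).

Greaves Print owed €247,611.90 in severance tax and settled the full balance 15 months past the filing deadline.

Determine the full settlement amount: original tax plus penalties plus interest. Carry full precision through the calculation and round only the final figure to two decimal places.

€392,311.99

Failure-to-file penalty: 9% × €247,611.90 = €22,285.07…
Failure-to-pay penalty = 1.75% × €247,611.90 × 15 mo = €64,998.12…
Interest: €247,611.90 × ((1 + 0.014)^15 − 1) = €247,611.90 × 0.2318826… = €57,416.8940…
Total = €247,611.90 + €87,283.1948… + €57,416.8940… = €392,311.99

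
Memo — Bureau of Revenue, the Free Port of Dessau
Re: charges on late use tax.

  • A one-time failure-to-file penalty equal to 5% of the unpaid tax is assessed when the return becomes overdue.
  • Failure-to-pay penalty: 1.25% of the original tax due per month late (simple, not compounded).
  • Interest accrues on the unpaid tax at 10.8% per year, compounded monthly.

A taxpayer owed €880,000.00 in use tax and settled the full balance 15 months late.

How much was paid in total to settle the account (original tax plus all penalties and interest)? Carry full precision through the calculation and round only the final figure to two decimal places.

€1,215,584.33

Failure-to-file penalty: 5% × €880,000.00 = €44,000.00
Failure-to-pay penalty: 15 × 1.25% × €880,000.00 = €165,000.00
Interest (10.8%/yr ÷ 12 = 0.9%/month): €880,000.00 × ((1 + 0.009)^15 − 1) = €126,584.3311…
Total = €880,000.00 + €209,000.0000 + €126,584.3311… = €1,215,584.33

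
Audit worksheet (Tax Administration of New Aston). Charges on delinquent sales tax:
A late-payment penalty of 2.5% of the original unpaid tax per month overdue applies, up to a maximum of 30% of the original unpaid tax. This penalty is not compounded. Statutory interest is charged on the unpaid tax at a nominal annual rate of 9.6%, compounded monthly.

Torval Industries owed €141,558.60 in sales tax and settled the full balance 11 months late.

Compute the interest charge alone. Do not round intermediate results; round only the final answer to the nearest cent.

Interest (9.6%/yr ÷ 12 = 0.8%/month): €141,558.60 × ((1 + 0.008)^11 − 1) = €12,967.5954…

€12,967.60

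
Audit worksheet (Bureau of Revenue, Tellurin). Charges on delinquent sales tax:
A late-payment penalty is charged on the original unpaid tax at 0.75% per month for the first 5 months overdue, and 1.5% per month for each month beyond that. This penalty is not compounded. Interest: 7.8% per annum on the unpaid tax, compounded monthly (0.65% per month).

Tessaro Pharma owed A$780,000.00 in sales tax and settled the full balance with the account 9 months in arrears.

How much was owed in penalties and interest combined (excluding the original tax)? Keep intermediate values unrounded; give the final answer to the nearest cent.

Penalty, months 1–5: 5 × 0.75% × A$780,000.00 = A$29,250.00
Penalty, months 6–9: 4 × 1.5% × A$780,000.00 = A$46,800.00
Interest: A$780,000.00 × ((1 + 0.0065)^9 − 1) = A$780,000.00 × 0.0600443… = A$46,834.5500…
Penalties + interest = A$76,050.0000 + A$46,834.5500… = A$122,884.55

A$122,884.55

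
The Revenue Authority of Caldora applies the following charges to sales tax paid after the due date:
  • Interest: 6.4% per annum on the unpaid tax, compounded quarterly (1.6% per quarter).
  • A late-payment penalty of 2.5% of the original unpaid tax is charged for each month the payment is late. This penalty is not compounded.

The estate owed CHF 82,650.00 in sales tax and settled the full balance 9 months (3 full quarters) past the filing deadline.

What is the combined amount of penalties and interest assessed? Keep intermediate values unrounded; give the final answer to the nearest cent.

Late-payment penalty: 9 × 2.5% × CHF 82,650.00 = CHF 18,596.25
Interest: CHF 82,650.00 × ((1 + 0.016)^3 − 1) = CHF 82,650.00 × 0.0487721… = CHF 4,031.0137…
Penalties + interest = CHF 18,596.2500 + CHF 4,031.0137… = CHF 22,627.26

CHF 22,627.26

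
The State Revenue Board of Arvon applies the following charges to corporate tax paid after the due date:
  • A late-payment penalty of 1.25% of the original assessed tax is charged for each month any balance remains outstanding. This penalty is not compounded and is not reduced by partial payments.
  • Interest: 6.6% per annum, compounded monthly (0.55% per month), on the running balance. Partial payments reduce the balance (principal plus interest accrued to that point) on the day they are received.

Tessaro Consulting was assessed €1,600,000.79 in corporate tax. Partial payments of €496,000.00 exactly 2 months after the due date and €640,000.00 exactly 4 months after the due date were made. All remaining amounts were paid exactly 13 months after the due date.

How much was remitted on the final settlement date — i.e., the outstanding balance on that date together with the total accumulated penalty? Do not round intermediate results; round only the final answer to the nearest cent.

€779,020.40

Balance at month 2: €1,600,000.7900 × (1 + 0.0055)^2 = €1,617,649.1987…
After €496,000.00 payment: €1,617,649.1987… − €496,000.00 = €1,121,649.1987…
Balance at month 4: €1,121,649.1987… × (1 + 0.0055)^2 = €1,134,021.2698…
After €640,000.00 payment: €1,134,021.2698… − €640,000.00 = €494,021.2698…
Balance at month 13: €494,021.2698… × (1 + 0.0055)^9 = €519,020.2733…
Penalty: 13 × 1.25% × €1,600,000.79 = €260,000.13…
Final settlement = outstanding balance + penalty = €519,020.2733… + €260,000.13… = €779,020.40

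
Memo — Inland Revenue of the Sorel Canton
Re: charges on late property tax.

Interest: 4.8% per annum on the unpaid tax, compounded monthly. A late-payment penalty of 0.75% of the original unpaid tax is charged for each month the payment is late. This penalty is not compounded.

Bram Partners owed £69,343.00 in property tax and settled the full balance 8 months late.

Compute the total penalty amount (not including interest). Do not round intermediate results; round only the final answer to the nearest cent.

Late-payment penalty = 0.75% × £69,343.00 × 8 mo = £4,160.58

£4,160.58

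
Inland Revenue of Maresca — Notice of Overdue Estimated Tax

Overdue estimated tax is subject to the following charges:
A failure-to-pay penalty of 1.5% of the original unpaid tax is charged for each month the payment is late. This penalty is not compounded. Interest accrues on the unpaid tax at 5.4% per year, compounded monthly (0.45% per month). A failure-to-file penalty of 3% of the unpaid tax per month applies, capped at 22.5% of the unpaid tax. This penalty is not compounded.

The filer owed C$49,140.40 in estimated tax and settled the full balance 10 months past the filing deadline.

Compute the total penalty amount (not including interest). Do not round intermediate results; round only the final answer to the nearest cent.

Failure-to-file: 10 × 3% × C$49,140.40 = C$14,742.12, capped at 22.5% × C$49,140.40 = C$11,056.59
Failure-to-pay penalty = 1.5% × C$49,140.40 × 10 mo = C$7,371.06
Total penalty = C$11,056.59 + C$7,371.06 = C$18,427.65

C$18,427.65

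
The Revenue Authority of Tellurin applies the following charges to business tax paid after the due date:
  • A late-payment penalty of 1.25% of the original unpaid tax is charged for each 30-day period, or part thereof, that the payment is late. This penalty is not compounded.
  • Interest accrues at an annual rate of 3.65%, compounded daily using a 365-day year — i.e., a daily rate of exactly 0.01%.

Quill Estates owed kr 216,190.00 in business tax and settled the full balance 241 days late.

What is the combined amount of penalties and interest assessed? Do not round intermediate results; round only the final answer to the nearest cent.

Penalty periods: ⌈241/30⌉ = 9; penalty = 9 × 1.25% × kr 216,190.00 = kr 24,321.38…
Interest: kr 216,190.00 × ((1 + 0.0001)^241 − 1) = kr 216,190.00 × 0.02439152… = kr 5,273.2022…
Penalties + interest = kr 24,321.3750 + kr 5,273.2022… = kr 29,594.58

kr 29,594.58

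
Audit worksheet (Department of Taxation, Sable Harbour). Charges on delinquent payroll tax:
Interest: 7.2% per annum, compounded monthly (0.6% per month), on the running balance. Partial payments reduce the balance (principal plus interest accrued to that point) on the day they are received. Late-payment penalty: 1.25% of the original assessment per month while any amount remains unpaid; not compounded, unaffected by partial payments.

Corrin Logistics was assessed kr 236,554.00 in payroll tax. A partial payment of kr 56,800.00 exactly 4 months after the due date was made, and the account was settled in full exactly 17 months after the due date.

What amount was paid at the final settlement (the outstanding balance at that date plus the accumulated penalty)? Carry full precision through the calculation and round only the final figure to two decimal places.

Balance at month 4: kr 236,554.0000 × (1 + 0.006)^4 = kr 242,282.5964…
After kr 56,800.00 payment: kr 242,282.5964… − kr 56,800.00 = kr 185,482.5964…
Balance at month 17: kr 185,482.5964… × (1 + 0.006)^13 = kr 200,482.7061…
Penalty: 17 × 1.25% × kr 236,554.00 = kr 50,267.73…
Final settlement = outstanding balance + penalty = kr 200,482.7061… + kr 50,267.73… = kr 250,750.43

kr 250,750.43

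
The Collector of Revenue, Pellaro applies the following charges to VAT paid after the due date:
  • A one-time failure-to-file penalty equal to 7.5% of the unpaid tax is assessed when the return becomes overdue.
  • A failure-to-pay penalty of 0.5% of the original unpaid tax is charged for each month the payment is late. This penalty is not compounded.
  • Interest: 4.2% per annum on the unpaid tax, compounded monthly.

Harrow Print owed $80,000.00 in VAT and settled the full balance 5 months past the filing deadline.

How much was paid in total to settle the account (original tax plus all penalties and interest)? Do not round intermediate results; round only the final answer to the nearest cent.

Failure-to-file penalty: 7.5% × $80,000.00 = $6,000.00
Failure-to-pay penalty = 0.5% × $80,000.00 × 5 mo = $2,000.00
Interest (4.2%/yr ÷ 12 = 0.35%/month): $80,000.00 × ((1 + 0.0035)^5 − 1) = $1,409.8344…
Total = $80,000.00 + $8,000.0000 + $1,409.8344… = $89,409.83

$89,409.83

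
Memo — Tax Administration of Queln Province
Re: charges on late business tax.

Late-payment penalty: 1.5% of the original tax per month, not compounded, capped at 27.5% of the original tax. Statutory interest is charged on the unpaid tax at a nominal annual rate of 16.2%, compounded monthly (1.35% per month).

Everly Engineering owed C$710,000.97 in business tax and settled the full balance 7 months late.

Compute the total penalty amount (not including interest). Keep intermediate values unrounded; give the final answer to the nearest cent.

C$74,550.10

Penalty: 7 × 1.5% × C$710,000.97 = C$74,550.10… (below the 27.5% cap of C$195,250.27…)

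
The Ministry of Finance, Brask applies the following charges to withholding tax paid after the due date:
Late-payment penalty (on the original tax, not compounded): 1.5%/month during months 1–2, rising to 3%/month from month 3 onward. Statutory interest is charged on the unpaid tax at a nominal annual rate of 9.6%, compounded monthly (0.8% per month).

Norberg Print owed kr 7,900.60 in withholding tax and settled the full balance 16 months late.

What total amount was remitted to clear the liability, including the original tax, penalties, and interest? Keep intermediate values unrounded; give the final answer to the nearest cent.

kr 12,530.15

Penalty, months 1–2: 2 × 1.5% × kr 7,900.60 = kr 237.02…
Penalty, months 3–16: 14 × 3% × kr 7,900.60 = kr 3,318.25…
Interest: kr 7,900.60 × ((1 + 0.008)^16 − 1) = kr 7,900.60 × 0.1359743… = kr 1,074.2787…
Total = kr 7,900.60 + kr 3,555.2700 + kr 1,074.2787… = kr 12,530.15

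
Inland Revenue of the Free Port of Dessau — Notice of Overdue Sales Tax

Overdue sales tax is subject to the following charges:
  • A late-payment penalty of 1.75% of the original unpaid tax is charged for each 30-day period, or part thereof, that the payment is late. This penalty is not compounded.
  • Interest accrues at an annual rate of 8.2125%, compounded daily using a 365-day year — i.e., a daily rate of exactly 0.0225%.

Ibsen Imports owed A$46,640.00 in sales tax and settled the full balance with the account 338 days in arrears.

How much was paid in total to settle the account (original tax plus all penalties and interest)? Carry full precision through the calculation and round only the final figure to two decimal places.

Penalty periods: ⌈338/30⌉ = 12; penalty = 12 × 1.75% × A$46,640.00 = A$9,794.40
Interest: A$46,640.00 × ((1 + 0.000225)^338 − 1) = A$46,640.00 × 0.07900729… = A$3,684.9002…
Total = A$46,640.00 + A$9,794.4000 + A$3,684.9002… = A$60,119.30

A$60,119.30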